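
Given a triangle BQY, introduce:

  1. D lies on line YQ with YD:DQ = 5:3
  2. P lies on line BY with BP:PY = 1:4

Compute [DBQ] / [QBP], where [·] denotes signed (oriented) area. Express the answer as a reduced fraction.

Assign B = (0, 0), Q = (1, 0), Y = (0, 1) — the answer is frame-independent, so this choice is without loss of generality.
1. D lies on line YQ with YD:DQ = 5:3 ⇒ D = (5/8, 3/8)
2. P lies on line BY with BP:PY = 1:4 ⇒ P = (0, 1/5)
2·[DBQ] = 3/8, 2·[QBP] = -1/5
[DBQ]:[QBP] = 3/8:-1/5 = -15/8

[DBQ]:[QBP] = -15/8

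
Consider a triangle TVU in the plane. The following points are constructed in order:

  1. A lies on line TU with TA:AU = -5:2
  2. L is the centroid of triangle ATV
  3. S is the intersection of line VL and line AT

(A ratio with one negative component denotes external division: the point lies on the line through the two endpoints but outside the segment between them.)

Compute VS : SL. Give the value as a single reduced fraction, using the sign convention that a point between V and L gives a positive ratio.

VS:SL = -3

Assign T = (0, 0), V = (1, 0), U = (0, 1) — the answer is frame-independent, so this choice is without loss of generality.
1. A lies on line TU with TA:AU = -5:2 ⇒ A = (0, 5/3)
2. L is the centroid of triangle ATV ⇒ L = (1/3, 5/9)
3. S is the intersection of line VL and line AT ⇒ S = (0, 5/6)
S = V + t·(L−V) with t = 3/2, so VS:SL = t:(1−t) = 3/2:-1/2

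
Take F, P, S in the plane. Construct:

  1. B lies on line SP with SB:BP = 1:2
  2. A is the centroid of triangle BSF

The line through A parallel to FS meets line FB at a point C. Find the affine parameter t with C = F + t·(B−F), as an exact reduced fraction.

Set F = (0, 0), P = (1, 0), S = (0, 1); any affine frame gives the same invariant.
1. B lies on line SP with SB:BP = 1:2 ⇒ B = (1/3, 2/3)
2. A is the centroid of triangle BSF ⇒ A = (1/9, 5/9)
through A parallel to FS: direction (0, 1); meets FB at C = (1/9, 2/9)
C = F + t·(B−F) with t = 1/3

t = 1/3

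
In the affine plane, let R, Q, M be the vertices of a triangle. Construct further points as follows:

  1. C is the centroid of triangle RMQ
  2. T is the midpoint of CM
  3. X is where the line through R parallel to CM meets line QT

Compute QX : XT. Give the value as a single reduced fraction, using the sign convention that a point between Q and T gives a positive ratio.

QX:XT = -2

Assign R = (0, 0), Q = (1, 0), M = (0, 1) — the answer is frame-independent, so this choice is without loss of generality.
1. C is the centroid of triangle RMQ ⇒ C = (1/3, 1/3)
2. T is the midpoint of CM ⇒ T = (1/6, 2/3)
3. X is where the line through R parallel to CM meets line QT ⇒ X = (-2/3, 4/3)
X = Q + t·(T−Q) with t = 2, so QX:XT = t:(1−t) = 2:-1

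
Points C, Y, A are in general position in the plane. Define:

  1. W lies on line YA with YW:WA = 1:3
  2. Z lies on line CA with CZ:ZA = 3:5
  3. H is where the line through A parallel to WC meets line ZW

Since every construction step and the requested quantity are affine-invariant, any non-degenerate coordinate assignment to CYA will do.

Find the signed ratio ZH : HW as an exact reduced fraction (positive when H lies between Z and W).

Set C = (0, 0), Y = (1, 0), A = (0, 1); any affine frame gives the same invariant.
1. W lies on line YA with YW:WA = 1:3 ⇒ W = (3/4, 1/4)
2. Z lies on line CA with CZ:ZA = 3:5 ⇒ Z = (0, 3/8)
3. H is where the line through A parallel to WC meets line ZW ⇒ H = (-5/4, 7/12)
H = Z + t·(W−Z) with t = -5/3, so ZH:HW = t:(1−t) = -5/3:8/3

ZH:HW = -5/8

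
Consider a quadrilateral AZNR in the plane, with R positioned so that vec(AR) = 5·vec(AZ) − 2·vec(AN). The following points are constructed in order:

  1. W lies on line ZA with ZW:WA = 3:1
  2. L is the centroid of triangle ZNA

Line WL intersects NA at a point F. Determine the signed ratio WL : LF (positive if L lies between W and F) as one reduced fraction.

WL:LF = -1/4

Choose coordinates A = (0, 0), Z = (1, 0), N = (0, 1), R = (5, -2).
1. W lies on line ZA with ZW:WA = 3:1 ⇒ W = (1/4, 0)
2. L is the centroid of triangle ZNA ⇒ L = (1/3, 1/3)
line WL meets NA at F = (0, -1)
L = W + t·(F−W) with t = -1/3, so WL:LF = -1/3:4/3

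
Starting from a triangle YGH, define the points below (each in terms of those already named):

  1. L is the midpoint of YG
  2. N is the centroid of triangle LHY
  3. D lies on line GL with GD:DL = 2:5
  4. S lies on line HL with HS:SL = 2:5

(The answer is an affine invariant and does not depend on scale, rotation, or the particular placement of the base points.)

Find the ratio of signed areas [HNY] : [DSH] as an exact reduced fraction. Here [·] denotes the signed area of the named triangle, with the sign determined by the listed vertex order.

Assign Y = (0, 0), G = (1, 0), H = (0, 1) — the answer is frame-independent, so this choice is without loss of generality.
1. L is the midpoint of YG ⇒ L = (1/2, 0)
2. N is the centroid of triangle LHY ⇒ N = (1/6, 1/3)
3. D lies on line GL with GD:DL = 2:5 ⇒ D = (6/7, 0)
4. S lies on line HL with HS:SL = 2:5 ⇒ S = (1/7, 5/7)
2·[HNY] = -1/6, 2·[DSH] = -5/49
[HNY]:[DSH] = -1/6:-5/49 = 49/30

[HNY]:[DSH] = 49/30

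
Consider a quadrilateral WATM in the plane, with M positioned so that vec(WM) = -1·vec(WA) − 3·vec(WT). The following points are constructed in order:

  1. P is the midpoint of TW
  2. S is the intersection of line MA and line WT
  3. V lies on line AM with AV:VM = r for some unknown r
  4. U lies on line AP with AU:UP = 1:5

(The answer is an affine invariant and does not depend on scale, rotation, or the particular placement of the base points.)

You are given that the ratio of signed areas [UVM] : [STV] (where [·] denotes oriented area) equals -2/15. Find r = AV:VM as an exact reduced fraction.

Choose coordinates W = (0, 0), A = (1, 0), T = (0, 1), M = (-1, -3).
1. P is the midpoint of TW ⇒ P = (0, 1/2)
2. S is the intersection of line MA and line WT ⇒ S = (0, -3/2)
3. With AV:VM = r, write λ = r/(r+1) so V = A + λ·(M−A); V is affine-linear in λ
4. U lies on line AP with AU:UP = 1:5 ⇒ U = (5/6, 1/12)
Every point depending on V is an affine combination of V and λ-independent points, so each such coordinate is linear in λ; the λ² term in each signed area is a multiple of (M−A)×(M−A) = 0, so 2·[UVM] and 2·[STV] are each linear in λ. Evaluating at λ=0 and λ=1:
  2·[UVM] = 2/3·λ − 2/3,   2·[STV] = 5·λ − 5/2
So [UVM]:[STV] = (2/3·λ − 2/3) / (5·λ − 5/2). Setting this equal to -2/15:
  2/3·λ − 2/3 = -2/15·(5·λ − 5/2)  ⇒  λ = 3/4
Then r = λ/(1−λ) = (3/4)/(1/4) = 3. Check: with r = 3, V = (-1/2, -9/4) and [UVM]:[STV] = -2/15 as required.

r = 3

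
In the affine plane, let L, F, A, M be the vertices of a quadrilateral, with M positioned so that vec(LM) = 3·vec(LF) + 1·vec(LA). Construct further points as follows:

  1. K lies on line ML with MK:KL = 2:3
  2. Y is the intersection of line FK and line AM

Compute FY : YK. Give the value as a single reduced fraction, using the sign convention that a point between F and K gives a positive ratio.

Work in coordinates with L = (0, 0), F = (1, 0), A = (0, 1), M = (3, 1).
1. K lies on line ML with MK:KL = 2:3 ⇒ K = (9/5, 3/5)
2. Y is the intersection of line FK and line AM ⇒ Y = (7/3, 1)
Y = F + t·(K−F) with t = 5/3, so FY:YK = t:(1−t) = 5/3:-2/3

FY:YK = -5/2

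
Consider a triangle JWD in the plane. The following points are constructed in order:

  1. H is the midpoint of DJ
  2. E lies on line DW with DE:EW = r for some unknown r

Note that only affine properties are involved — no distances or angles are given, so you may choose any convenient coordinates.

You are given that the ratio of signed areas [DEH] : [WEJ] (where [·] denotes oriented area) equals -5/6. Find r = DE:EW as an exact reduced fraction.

Set J = (0, 0), W = (1, 0), D = (0, 1); any affine frame gives the same invariant.
1. H is the midpoint of DJ ⇒ H = (0, 1/2)
2. With DE:EW = r, write λ = r/(r+1) so E = D + λ·(W−D); E is affine-linear in λ
Every point depending on E is an affine combination of E and λ-independent points, so each such coordinate is linear in λ; the λ² term in each signed area is a multiple of (W−D)×(W−D) = 0, so 2·[DEH] and 2·[WEJ] are each linear in λ. Evaluating at λ=0 and λ=1:
  2·[DEH] = -1/2·λ,   2·[WEJ] = −λ + 1
So [DEH]:[WEJ] = (-1/2·λ) / (−λ + 1). Setting this equal to -5/6:
  -1/2·λ = -5/6·(−λ + 1)  ⇒  λ = 5/8
Then r = λ/(1−λ) = (5/8)/(3/8) = 5/3. Check: with r = 5/3, E = (5/8, 3/8) and [DEH]:[WEJ] = -5/6 as required.

r = 5/3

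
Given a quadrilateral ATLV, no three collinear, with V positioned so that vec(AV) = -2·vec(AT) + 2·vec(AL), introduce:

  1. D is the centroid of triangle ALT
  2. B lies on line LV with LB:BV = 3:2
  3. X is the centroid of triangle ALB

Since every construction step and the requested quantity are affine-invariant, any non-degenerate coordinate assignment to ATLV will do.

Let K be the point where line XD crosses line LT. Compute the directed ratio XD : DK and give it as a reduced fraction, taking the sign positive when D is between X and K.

XD:DK = 3/5

Set A = (0, 0), T = (1, 0), L = (0, 1), V = (-2, 2); any affine frame gives the same invariant.
1. D is the centroid of triangle ALT ⇒ D = (1/3, 1/3)
2. B lies on line LV with LB:BV = 3:2 ⇒ B = (-6/5, 8/5)
3. X is the centroid of triangle ALB ⇒ X = (-2/5, 13/15)
line XD meets LT at K = (14/9, -5/9)
D = X + t·(K−X) with t = 3/8, so XD:DK = 3/8:5/8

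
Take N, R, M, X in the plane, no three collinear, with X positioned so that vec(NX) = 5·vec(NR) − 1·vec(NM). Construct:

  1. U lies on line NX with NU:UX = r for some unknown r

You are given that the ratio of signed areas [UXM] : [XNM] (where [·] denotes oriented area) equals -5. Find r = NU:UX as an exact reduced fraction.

Work in coordinates with N = (0, 0), R = (1, 0), M = (0, 1), X = (5, -1).
1. With NU:UX = r, write λ = r/(r+1) so U = N + λ·(X−N); U is affine-linear in λ
Every point depending on U is an affine combination of U and λ-independent points, so each such coordinate is linear in λ; the λ² term in each signed area is a multiple of (X−N)×(X−N) = 0, so 2·[UXM] and 2·[XNM] are each linear in λ. Evaluating at λ=0 and λ=1:
  2·[UXM] = -5·λ + 5,   2·[XNM] = -5
So [UXM]:[XNM] = (-5·λ + 5) / (-5). Setting this equal to -5:
  -5·λ + 5 = -5·(-5)  ⇒  λ = -4
Then r = λ/(1−λ) = (-4)/(5) = -4/5. Check: with r = -4/5, U = (-20, 4) and [UXM]:[XNM] = -5 as required.

r = -4/5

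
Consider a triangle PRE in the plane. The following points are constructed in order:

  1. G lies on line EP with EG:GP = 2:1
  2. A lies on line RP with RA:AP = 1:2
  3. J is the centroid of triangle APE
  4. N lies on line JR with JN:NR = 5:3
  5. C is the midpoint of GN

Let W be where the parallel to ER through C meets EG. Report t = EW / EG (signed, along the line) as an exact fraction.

Choose coordinates P = (0, 0), R = (1, 0), E = (0, 1).
1. G lies on line EP with EG:GP = 2:1 ⇒ G = (0, 1/3)
2. A lies on line RP with RA:AP = 1:2 ⇒ A = (2/3, 0)
3. J is the centroid of triangle APE ⇒ J = (2/9, 1/3)
4. N lies on line JR with JN:NR = 5:3 ⇒ N = (17/24, 1/8)
5. C is the midpoint of GN ⇒ C = (17/48, 11/48)
through C parallel to ER: direction (1, -1); meets EG at W = (0, 7/12)
W = E + t·(G−E) with t = 5/8

t = 5/8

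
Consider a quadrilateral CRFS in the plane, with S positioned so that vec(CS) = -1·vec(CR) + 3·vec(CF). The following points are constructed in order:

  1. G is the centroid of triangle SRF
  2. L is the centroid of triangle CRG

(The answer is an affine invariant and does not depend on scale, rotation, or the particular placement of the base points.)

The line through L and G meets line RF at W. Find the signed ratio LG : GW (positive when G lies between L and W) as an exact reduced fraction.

Work in coordinates with C = (0, 0), R = (1, 0), F = (0, 1), S = (-1, 3).
1. G is the centroid of triangle SRF ⇒ G = (0, 4/3)
2. L is the centroid of triangle CRG ⇒ L = (1/3, 4/9)
line LG meets RF at W = (1/5, 4/5)
G = L + t·(W−L) with t = 5/2, so LG:GW = 5/2:-3/2

LG:GW = -5/3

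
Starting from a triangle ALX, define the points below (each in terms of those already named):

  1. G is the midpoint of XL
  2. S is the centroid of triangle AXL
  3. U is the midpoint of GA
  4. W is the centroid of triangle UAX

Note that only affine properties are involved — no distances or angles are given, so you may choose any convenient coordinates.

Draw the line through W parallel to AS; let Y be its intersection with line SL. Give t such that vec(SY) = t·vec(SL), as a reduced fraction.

Assign A = (0, 0), L = (1, 0), X = (0, 1) — the answer is frame-independent, so this choice is without loss of generality.
1. G is the midpoint of XL ⇒ G = (1/2, 1/2)
2. S is the centroid of triangle AXL ⇒ S = (1/3, 1/3)
3. U is the midpoint of GA ⇒ U = (1/4, 1/4)
4. W is the centroid of triangle UAX ⇒ W = (1/12, 5/12)
through W parallel to AS: direction (1/3, 1/3); meets SL at Y = (1/9, 4/9)
Y = S + t·(L−S) with t = -1/3

t = -1/3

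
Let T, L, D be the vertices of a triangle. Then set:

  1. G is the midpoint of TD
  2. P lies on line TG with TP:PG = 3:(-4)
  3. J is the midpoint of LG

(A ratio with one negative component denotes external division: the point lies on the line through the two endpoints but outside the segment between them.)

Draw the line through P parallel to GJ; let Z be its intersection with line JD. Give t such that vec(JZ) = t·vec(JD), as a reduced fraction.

t = -4

Assign T = (0, 0), L = (1, 0), D = (0, 1) — the answer is frame-independent, so this choice is without loss of generality.
1. G is the midpoint of TD ⇒ G = (0, 1/2)
2. P lies on line TG with TP:PG = 3:(-4) ⇒ P = (0, -3/2)
3. J is the midpoint of LG ⇒ J = (1/2, 1/4)
through P parallel to GJ: direction (1/2, -1/4); meets JD at Z = (5/2, -11/4)
Z = J + t·(D−J) with t = -4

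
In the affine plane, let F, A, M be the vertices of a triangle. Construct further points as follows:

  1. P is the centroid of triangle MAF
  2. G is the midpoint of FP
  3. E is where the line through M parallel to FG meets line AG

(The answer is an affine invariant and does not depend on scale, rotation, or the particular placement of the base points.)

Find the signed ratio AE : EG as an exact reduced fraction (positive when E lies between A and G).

Assign F = (0, 0), A = (1, 0), M = (0, 1) — the answer is frame-independent, so this choice is without loss of generality.
1. P is the centroid of triangle MAF ⇒ P = (1/3, 1/3)
2. G is the midpoint of FP ⇒ G = (1/6, 1/6)
3. E is where the line through M parallel to FG meets line AG ⇒ E = (-2/3, 1/3)
E = A + t·(G−A) with t = 2, so AE:EG = t:(1−t) = 2:-1

AE:EG = -2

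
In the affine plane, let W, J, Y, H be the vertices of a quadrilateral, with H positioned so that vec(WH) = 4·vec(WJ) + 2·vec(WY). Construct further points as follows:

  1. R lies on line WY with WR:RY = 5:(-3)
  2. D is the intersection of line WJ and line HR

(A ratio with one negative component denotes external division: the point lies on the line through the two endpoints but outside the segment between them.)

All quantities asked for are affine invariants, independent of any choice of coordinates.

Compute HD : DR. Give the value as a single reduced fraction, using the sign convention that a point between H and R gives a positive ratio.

HD:DR = -4/5

Assign W = (0, 0), J = (1, 0), Y = (0, 1), H = (4, 2) — the answer is frame-independent, so this choice is without loss of generality.
1. R lies on line WY with WR:RY = 5:(-3) ⇒ R = (0, 5/2)
2. D is the intersection of line WJ and line HR ⇒ D = (20, 0)
D = H + t·(R−H) with t = -4, so HD:DR = t:(1−t) = -4:5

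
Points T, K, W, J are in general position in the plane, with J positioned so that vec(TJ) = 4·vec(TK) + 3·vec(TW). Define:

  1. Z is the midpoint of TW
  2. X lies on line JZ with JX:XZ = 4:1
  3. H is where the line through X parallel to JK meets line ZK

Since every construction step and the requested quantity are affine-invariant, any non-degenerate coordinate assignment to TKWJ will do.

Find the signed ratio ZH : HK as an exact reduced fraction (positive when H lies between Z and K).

Work in coordinates with T = (0, 0), K = (1, 0), W = (0, 1), J = (4, 3).
1. Z is the midpoint of TW ⇒ Z = (0, 1/2)
2. X lies on line JZ with JX:XZ = 4:1 ⇒ X = (4/5, 1)
3. H is where the line through X parallel to JK meets line ZK ⇒ H = (1/5, 2/5)
H = Z + t·(K−Z) with t = 1/5, so ZH:HK = t:(1−t) = 1/5:4/5

ZH:HK = 1/4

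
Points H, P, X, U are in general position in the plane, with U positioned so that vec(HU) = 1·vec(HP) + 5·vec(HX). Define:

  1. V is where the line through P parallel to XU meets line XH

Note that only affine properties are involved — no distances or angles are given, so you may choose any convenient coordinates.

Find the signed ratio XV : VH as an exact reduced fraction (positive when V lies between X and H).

XV:VH = -5/4

Assign H = (0, 0), P = (1, 0), X = (0, 1), U = (1, 5) — the answer is frame-independent, so this choice is without loss of generality.
1. V is where the line through P parallel to XU meets line XH ⇒ V = (0, -4)
V = X + t·(H−X) with t = 5, so XV:VH = t:(1−t) = 5:-4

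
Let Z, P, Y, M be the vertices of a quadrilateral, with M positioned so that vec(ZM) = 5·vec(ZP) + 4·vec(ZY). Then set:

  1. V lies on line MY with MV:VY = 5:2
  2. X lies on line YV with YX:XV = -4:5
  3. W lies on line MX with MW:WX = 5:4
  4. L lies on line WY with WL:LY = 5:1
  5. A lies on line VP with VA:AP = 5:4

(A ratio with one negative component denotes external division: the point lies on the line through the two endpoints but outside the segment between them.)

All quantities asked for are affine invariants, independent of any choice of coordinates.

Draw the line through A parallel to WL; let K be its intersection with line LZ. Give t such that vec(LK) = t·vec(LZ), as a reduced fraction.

Set Z = (0, 0), P = (1, 0), Y = (0, 1), M = (5, 4); any affine frame gives the same invariant.
1. V lies on line MY with MV:VY = 5:2 ⇒ V = (10/7, 13/7)
2. X lies on line YV with YX:XV = -4:5 ⇒ X = (-40/7, -17/7)
3. W lies on line MX with MW:WX = 5:4 ⇒ W = (-20/21, 3/7)
4. L lies on line WY with WL:LY = 5:1 ⇒ L = (-10/63, 19/21)
5. A lies on line VP with VA:AP = 5:4 ⇒ A = (25/21, 52/63)
through A parallel to WL: direction (50/63, 10/21); meets LZ at K = (-10/567, 19/189)
K = L + t·(Z−L) with t = 8/9

t = 8/9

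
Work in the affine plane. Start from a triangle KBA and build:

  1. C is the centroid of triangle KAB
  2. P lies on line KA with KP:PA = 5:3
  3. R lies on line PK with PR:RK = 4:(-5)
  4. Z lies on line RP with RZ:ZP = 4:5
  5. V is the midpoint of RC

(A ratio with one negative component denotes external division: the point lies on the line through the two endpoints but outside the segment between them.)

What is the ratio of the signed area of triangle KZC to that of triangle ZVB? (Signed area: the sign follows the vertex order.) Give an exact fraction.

Assign K = (0, 0), B = (1, 0), A = (0, 1) — the answer is frame-independent, so this choice is without loss of generality.
1. C is the centroid of triangle KAB ⇒ C = (1/3, 1/3)
2. P lies on line KA with KP:PA = 5:3 ⇒ P = (0, 5/8)
3. R lies on line PK with PR:RK = 4:(-5) ⇒ R = (0, 25/8)
4. Z lies on line RP with RZ:ZP = 4:5 ⇒ Z = (0, 145/72)
5. V is the midpoint of RC ⇒ V = (1/6, 83/48)
2·[KZC] = -145/216, 2·[ZVB] = -11/216
[KZC]:[ZVB] = -145/216:-11/216 = 145/11

[KZC]:[ZVB] = 145/11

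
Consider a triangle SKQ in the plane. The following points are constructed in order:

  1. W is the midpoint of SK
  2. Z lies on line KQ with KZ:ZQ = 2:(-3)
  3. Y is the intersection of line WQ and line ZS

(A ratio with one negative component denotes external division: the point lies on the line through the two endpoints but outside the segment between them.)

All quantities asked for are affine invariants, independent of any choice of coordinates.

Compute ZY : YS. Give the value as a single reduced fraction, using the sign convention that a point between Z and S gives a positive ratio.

Choose coordinates S = (0, 0), K = (1, 0), Q = (0, 1).
1. W is the midpoint of SK ⇒ W = (1/2, 0)
2. Z lies on line KQ with KZ:ZQ = 2:(-3) ⇒ Z = (3, -2)
3. Y is the intersection of line WQ and line ZS ⇒ Y = (3/4, -1/2)
Y = Z + t·(S−Z) with t = 3/4, so ZY:YS = t:(1−t) = 3/4:1/4

ZY:YS = 3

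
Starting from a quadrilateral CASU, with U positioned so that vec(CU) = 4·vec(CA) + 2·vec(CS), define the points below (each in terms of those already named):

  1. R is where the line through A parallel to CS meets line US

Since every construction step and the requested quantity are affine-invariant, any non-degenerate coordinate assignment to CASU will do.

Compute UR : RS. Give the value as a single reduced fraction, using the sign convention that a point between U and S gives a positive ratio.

UR:RS = 3

Work in coordinates with C = (0, 0), A = (1, 0), S = (0, 1), U = (4, 2).
1. R is where the line through A parallel to CS meets line US ⇒ R = (1, 5/4)
R = U + t·(S−U) with t = 3/4, so UR:RS = t:(1−t) = 3/4:1/4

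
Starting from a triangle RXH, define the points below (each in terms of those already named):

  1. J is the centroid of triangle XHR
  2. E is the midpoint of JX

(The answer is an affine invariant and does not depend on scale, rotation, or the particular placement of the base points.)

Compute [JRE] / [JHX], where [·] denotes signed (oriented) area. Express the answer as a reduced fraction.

Choose coordinates R = (0, 0), X = (1, 0), H = (0, 1).
1. J is the centroid of triangle XHR ⇒ J = (1/3, 1/3)
2. E is the midpoint of JX ⇒ E = (2/3, 1/6)
2·[JRE] = 1/6, 2·[JHX] = -1/3
[JRE]:[JHX] = 1/6:-1/3 = -1/2

[JRE]:[JHX] = -1/2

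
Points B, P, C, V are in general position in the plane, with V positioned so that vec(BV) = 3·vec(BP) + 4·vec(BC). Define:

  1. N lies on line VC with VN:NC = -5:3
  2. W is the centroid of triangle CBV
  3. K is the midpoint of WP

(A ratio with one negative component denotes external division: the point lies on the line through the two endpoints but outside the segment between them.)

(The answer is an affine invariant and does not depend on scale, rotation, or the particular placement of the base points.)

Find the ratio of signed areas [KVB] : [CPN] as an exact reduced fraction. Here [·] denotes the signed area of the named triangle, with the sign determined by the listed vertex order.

Choose coordinates B = (0, 0), P = (1, 0), C = (0, 1), V = (3, 4).
1. N lies on line VC with VN:NC = -5:3 ⇒ N = (-9/2, -7/2)
2. W is the centroid of triangle CBV ⇒ W = (1, 5/3)
3. K is the midpoint of WP ⇒ K = (1, 5/6)
2·[KVB] = 3/2, 2·[CPN] = -9
[KVB]:[CPN] = 3/2:-9 = -1/6

[KVB]:[CPN] = -1/6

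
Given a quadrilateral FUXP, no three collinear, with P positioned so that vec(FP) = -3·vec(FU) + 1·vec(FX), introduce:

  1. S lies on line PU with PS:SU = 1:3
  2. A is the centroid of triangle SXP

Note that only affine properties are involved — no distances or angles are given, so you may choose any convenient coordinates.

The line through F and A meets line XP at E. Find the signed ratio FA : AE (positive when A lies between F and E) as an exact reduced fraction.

FA:AE = 11

Assign F = (0, 0), U = (1, 0), X = (0, 1), P = (-3, 1) — the answer is frame-independent, so this choice is without loss of generality.
1. S lies on line PU with PS:SU = 1:3 ⇒ S = (-2, 3/4)
2. A is the centroid of triangle SXP ⇒ A = (-5/3, 11/12)
line FA meets XP at E = (-20/11, 1)
A = F + t·(E−F) with t = 11/12, so FA:AE = 11/12:1/12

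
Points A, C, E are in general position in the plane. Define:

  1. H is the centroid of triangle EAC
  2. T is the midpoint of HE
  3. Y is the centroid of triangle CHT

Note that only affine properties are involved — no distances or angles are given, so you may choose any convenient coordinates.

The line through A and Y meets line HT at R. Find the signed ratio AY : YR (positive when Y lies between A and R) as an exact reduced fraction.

Set A = (0, 0), C = (1, 0), E = (0, 1); any affine frame gives the same invariant.
1. H is the centroid of triangle EAC ⇒ H = (1/3, 1/3)
2. T is the midpoint of HE ⇒ T = (1/6, 2/3)
3. Y is the centroid of triangle CHT ⇒ Y = (1/2, 1/3)
line AY meets HT at R = (3/8, 1/4)
Y = A + t·(R−A) with t = 4/3, so AY:YR = 4/3:-1/3

AY:YR = -4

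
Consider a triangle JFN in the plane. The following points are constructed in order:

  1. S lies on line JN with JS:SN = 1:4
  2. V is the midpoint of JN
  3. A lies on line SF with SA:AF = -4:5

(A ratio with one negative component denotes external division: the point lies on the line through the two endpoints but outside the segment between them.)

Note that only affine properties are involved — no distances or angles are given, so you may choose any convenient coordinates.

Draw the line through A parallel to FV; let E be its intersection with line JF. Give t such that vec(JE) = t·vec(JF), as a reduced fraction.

t = -2

Set J = (0, 0), F = (1, 0), N = (0, 1); any affine frame gives the same invariant.
1. S lies on line JN with JS:SN = 1:4 ⇒ S = (0, 1/5)
2. V is the midpoint of JN ⇒ V = (0, 1/2)
3. A lies on line SF with SA:AF = -4:5 ⇒ A = (-4, 1)
through A parallel to FV: direction (-1, 1/2); meets JF at E = (-2, 0)
E = J + t·(F−J) with t = -2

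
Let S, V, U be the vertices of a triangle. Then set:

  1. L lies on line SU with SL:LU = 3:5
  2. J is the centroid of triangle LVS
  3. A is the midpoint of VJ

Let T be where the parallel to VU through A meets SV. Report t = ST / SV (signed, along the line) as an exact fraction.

t = 35/48

Assign S = (0, 0), V = (1, 0), U = (0, 1) — the answer is frame-independent, so this choice is without loss of generality.
1. L lies on line SU with SL:LU = 3:5 ⇒ L = (0, 3/8)
2. J is the centroid of triangle LVS ⇒ J = (1/3, 1/8)
3. A is the midpoint of VJ ⇒ A = (2/3, 1/16)
through A parallel to VU: direction (-1, 1); meets SV at T = (35/48, 0)
T = S + t·(V−S) with t = 35/48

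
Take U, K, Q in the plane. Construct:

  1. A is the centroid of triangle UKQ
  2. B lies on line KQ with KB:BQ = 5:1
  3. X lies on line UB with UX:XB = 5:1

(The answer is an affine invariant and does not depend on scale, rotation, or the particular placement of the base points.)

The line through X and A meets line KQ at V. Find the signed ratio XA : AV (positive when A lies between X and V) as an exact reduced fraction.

Work in coordinates with U = (0, 0), K = (1, 0), Q = (0, 1).
1. A is the centroid of triangle UKQ ⇒ A = (1/3, 1/3)
2. B lies on line KQ with KB:BQ = 5:1 ⇒ B = (1/6, 5/6)
3. X lies on line UB with UX:XB = 5:1 ⇒ X = (5/36, 25/36)
line XA meets KQ at V = (-1/18, 19/18)
A = X + t·(V−X) with t = -1, so XA:AV = -1:2

XA:AV = -1/2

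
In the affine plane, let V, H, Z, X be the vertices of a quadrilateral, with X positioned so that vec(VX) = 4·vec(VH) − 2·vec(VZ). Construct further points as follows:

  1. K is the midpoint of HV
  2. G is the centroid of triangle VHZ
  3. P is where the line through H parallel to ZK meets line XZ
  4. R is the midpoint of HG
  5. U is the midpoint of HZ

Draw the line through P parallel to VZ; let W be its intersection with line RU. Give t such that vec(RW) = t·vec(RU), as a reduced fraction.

Set V = (0, 0), H = (1, 0), Z = (0, 1), X = (4, -2); any affine frame gives the same invariant.
1. K is the midpoint of HV ⇒ K = (1/2, 0)
2. G is the centroid of triangle VHZ ⇒ G = (1/3, 1/3)
3. P is where the line through H parallel to ZK meets line XZ ⇒ P = (4/5, 2/5)
4. R is the midpoint of HG ⇒ R = (2/3, 1/6)
5. U is the midpoint of HZ ⇒ U = (1/2, 1/2)
through P parallel to VZ: direction (0, 1); meets RU at W = (4/5, -1/10)
W = R + t·(U−R) with t = -4/5

t = -4/5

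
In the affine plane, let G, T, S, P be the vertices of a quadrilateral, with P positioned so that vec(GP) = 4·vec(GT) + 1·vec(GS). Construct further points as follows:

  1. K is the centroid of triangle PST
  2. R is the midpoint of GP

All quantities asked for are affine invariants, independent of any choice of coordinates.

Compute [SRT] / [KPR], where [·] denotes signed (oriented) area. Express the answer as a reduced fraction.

Choose coordinates G = (0, 0), T = (1, 0), S = (0, 1), P = (4, 1).
1. K is the centroid of triangle PST ⇒ K = (5/3, 2/3)
2. R is the midpoint of GP ⇒ R = (2, 1/2)
2·[SRT] = -3/2, 2·[KPR] = -1/2
[SRT]:[KPR] = -3/2:-1/2 = 3

[SRT]:[KPR] = 3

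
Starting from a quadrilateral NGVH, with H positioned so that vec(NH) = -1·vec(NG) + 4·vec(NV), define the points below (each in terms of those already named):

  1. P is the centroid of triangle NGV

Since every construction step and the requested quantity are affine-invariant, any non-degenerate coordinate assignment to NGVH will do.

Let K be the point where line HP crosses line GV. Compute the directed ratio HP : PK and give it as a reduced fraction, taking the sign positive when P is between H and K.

HP:PK = -7

Choose coordinates N = (0, 0), G = (1, 0), V = (0, 1), H = (-1, 4).
1. P is the centroid of triangle NGV ⇒ P = (1/3, 1/3)
line HP meets GV at K = (1/7, 6/7)
P = H + t·(K−H) with t = 7/6, so HP:PK = 7/6:-1/6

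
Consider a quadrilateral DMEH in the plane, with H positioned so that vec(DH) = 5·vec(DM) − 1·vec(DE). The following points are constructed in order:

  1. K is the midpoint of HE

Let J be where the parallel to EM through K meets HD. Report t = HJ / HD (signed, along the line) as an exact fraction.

t = 3/8

Choose coordinates D = (0, 0), M = (1, 0), E = (0, 1), H = (5, -1).
1. K is the midpoint of HE ⇒ K = (5/2, 0)
through K parallel to EM: direction (1, -1); meets HD at J = (25/8, -5/8)
J = H + t·(D−H) with t = 3/8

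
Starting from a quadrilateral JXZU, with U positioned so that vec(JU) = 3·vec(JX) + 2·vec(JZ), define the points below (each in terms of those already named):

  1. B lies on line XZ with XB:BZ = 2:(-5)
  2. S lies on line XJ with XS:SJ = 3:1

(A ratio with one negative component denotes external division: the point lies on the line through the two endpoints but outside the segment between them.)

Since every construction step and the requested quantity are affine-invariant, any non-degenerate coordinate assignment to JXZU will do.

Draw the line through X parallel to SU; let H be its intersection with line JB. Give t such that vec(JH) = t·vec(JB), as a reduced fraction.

t = 12/31

Assign J = (0, 0), X = (1, 0), Z = (0, 1), U = (3, 2) — the answer is frame-independent, so this choice is without loss of generality.
1. B lies on line XZ with XB:BZ = 2:(-5) ⇒ B = (5/3, -2/3)
2. S lies on line XJ with XS:SJ = 3:1 ⇒ S = (1/4, 0)
through X parallel to SU: direction (11/4, 2); meets JB at H = (20/31, -8/31)
H = J + t·(B−J) with t = 12/31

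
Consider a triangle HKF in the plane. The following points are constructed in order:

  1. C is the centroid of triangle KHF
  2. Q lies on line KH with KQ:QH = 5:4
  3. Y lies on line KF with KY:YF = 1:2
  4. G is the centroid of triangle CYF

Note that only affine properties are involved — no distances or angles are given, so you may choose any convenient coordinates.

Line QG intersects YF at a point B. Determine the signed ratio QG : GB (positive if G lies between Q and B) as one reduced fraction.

QG:GB = 4

Assign H = (0, 0), K = (1, 0), F = (0, 1) — the answer is frame-independent, so this choice is without loss of generality.
1. C is the centroid of triangle KHF ⇒ C = (1/3, 1/3)
2. Q lies on line KH with KQ:QH = 5:4 ⇒ Q = (4/9, 0)
3. Y lies on line KF with KY:YF = 1:2 ⇒ Y = (2/3, 1/3)
4. G is the centroid of triangle CYF ⇒ G = (1/3, 5/9)
line QG meets YF at B = (11/36, 25/36)
G = Q + t·(B−Q) with t = 4/5, so QG:GB = 4/5:1/5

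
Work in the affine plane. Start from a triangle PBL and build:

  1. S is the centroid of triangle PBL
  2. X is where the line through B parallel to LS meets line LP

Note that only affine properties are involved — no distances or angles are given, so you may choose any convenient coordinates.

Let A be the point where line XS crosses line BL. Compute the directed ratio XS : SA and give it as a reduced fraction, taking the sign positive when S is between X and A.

Choose coordinates P = (0, 0), B = (1, 0), L = (0, 1).
1. S is the centroid of triangle PBL ⇒ S = (1/3, 1/3)
2. X is where the line through B parallel to LS meets line LP ⇒ X = (0, 2)
line XS meets BL at A = (1/4, 3/4)
S = X + t·(A−X) with t = 4/3, so XS:SA = 4/3:-1/3

XS:SA = -4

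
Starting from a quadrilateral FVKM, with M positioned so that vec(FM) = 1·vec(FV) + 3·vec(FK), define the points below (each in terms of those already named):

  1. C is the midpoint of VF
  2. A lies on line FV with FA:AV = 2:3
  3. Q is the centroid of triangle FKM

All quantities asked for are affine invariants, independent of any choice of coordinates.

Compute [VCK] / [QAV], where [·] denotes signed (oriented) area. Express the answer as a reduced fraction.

[VCK]:[QAV] = -5/8

Assign F = (0, 0), V = (1, 0), K = (0, 1), M = (1, 3) — the answer is frame-independent, so this choice is without loss of generality.
1. C is the midpoint of VF ⇒ C = (1/2, 0)
2. A lies on line FV with FA:AV = 2:3 ⇒ A = (2/5, 0)
3. Q is the centroid of triangle FKM ⇒ Q = (1/3, 4/3)
2·[VCK] = -1/2, 2·[QAV] = 4/5
[VCK]:[QAV] = -1/2:4/5 = -5/8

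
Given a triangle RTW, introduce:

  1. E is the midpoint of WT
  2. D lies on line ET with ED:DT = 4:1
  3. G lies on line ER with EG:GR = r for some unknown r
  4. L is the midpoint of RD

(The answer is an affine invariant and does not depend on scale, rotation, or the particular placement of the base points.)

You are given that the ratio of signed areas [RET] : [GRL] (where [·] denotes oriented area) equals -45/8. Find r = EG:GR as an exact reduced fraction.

Work in coordinates with R = (0, 0), T = (1, 0), W = (0, 1).
1. E is the midpoint of WT ⇒ E = (1/2, 1/2)
2. D lies on line ET with ED:DT = 4:1 ⇒ D = (9/10, 1/10)
3. With EG:GR = r, write λ = r/(r+1) so G = E + λ·(R−E); G is affine-linear in λ
4. L is the midpoint of RD ⇒ L = (9/20, 1/20)
Every point depending on G is an affine combination of G and λ-independent points, so each such coordinate is linear in λ; the λ² term in each signed area is a multiple of (R−E)×(R−E) = 0, so 2·[RET] and 2·[GRL] are each linear in λ. Evaluating at λ=0 and λ=1:
  2·[RET] = -1/2,   2·[GRL] = -1/5·λ + 1/5
So [RET]:[GRL] = (-1/2) / (-1/5·λ + 1/5). Setting this equal to -45/8:
  -1/2 = -45/8·(-1/5·λ + 1/5)  ⇒  λ = 5/9
Then r = λ/(1−λ) = (5/9)/(4/9) = 5/4. Check: with r = 5/4, G = (2/9, 2/9) and [RET]:[GRL] = -45/8 as required.

r = 5/4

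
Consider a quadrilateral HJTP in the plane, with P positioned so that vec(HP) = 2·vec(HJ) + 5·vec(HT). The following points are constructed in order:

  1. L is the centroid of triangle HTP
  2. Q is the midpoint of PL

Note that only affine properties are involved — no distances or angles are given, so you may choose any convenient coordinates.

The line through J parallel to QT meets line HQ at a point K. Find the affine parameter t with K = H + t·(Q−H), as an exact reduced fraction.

Assign H = (0, 0), J = (1, 0), T = (0, 1), P = (2, 5) — the answer is frame-independent, so this choice is without loss of generality.
1. L is the centroid of triangle HTP ⇒ L = (2/3, 2)
2. Q is the midpoint of PL ⇒ Q = (4/3, 7/2)
through J parallel to QT: direction (-4/3, -5/2); meets HQ at K = (-5/2, -105/16)
K = H + t·(Q−H) with t = -15/8

t = -15/8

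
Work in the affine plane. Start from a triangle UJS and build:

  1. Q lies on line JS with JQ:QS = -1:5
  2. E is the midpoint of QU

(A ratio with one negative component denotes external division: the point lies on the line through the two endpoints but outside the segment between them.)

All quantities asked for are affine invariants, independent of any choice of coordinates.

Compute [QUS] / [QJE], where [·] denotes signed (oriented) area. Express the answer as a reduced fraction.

[QUS]:[QJE] = -10

Choose coordinates U = (0, 0), J = (1, 0), S = (0, 1).
1. Q lies on line JS with JQ:QS = -1:5 ⇒ Q = (5/4, -1/4)
2. E is the midpoint of QU ⇒ E = (5/8, -1/8)
2·[QUS] = -5/4, 2·[QJE] = 1/8
[QUS]:[QJE] = -5/4:1/8 = -10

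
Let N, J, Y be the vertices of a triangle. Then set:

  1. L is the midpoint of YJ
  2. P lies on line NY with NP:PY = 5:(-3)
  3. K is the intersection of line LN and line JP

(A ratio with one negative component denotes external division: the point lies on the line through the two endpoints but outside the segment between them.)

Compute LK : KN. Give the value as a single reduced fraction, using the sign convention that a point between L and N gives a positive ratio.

LK:KN = -3/10

Choose coordinates N = (0, 0), J = (1, 0), Y = (0, 1).
1. L is the midpoint of YJ ⇒ L = (1/2, 1/2)
2. P lies on line NY with NP:PY = 5:(-3) ⇒ P = (0, 5/2)
3. K is the intersection of line LN and line JP ⇒ K = (5/7, 5/7)
K = L + t·(N−L) with t = -3/7, so LK:KN = t:(1−t) = -3/7:10/7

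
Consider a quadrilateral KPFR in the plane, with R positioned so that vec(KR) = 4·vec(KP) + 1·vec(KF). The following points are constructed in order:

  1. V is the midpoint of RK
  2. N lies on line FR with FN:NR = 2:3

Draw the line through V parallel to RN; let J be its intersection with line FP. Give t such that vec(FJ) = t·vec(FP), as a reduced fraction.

Assign K = (0, 0), P = (1, 0), F = (0, 1), R = (4, 1) — the answer is frame-independent, so this choice is without loss of generality.
1. V is the midpoint of RK ⇒ V = (2, 1/2)
2. N lies on line FR with FN:NR = 2:3 ⇒ N = (8/5, 1)
through V parallel to RN: direction (-12/5, 0); meets FP at J = (1/2, 1/2)
J = F + t·(P−F) with t = 1/2

t = 1/2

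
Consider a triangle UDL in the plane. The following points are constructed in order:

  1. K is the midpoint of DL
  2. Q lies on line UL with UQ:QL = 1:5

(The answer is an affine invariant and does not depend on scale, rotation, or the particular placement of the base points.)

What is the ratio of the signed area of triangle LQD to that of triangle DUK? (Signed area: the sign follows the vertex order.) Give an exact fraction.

Set U = (0, 0), D = (1, 0), L = (0, 1); any affine frame gives the same invariant.
1. K is the midpoint of DL ⇒ K = (1/2, 1/2)
2. Q lies on line UL with UQ:QL = 1:5 ⇒ Q = (0, 1/6)
2·[LQD] = 5/6, 2·[DUK] = -1/2
[LQD]:[DUK] = 5/6:-1/2 = -5/3

[LQD]:[DUK] = -5/3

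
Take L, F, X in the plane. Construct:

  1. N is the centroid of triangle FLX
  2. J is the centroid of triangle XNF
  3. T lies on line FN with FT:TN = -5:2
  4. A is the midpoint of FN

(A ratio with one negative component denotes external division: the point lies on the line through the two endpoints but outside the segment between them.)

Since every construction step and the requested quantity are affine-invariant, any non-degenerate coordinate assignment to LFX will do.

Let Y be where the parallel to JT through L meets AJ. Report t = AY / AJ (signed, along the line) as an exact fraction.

t = -9/7

Choose coordinates L = (0, 0), F = (1, 0), X = (0, 1).
1. N is the centroid of triangle FLX ⇒ N = (1/3, 1/3)
2. J is the centroid of triangle XNF ⇒ J = (4/9, 4/9)
3. T lies on line FN with FT:TN = -5:2 ⇒ T = (-1/9, 5/9)
4. A is the midpoint of FN ⇒ A = (2/3, 1/6)
through L parallel to JT: direction (-5/9, 1/9); meets AJ at Y = (20/21, -4/21)
Y = A + t·(J−A) with t = -9/7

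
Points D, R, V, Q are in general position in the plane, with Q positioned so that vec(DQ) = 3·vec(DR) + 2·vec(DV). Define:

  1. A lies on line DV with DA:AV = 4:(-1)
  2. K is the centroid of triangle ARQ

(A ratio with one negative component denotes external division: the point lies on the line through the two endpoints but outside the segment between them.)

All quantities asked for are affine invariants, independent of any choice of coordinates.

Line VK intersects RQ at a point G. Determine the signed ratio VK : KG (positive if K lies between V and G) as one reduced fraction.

VK:KG = 11/7

Assign D = (0, 0), R = (1, 0), V = (0, 1), Q = (3, 2) — the answer is frame-independent, so this choice is without loss of generality.
1. A lies on line DV with DA:AV = 4:(-1) ⇒ A = (0, 4/3)
2. K is the centroid of triangle ARQ ⇒ K = (4/3, 10/9)
line VK meets RQ at G = (24/11, 13/11)
K = V + t·(G−V) with t = 11/18, so VK:KG = 11/18:7/18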